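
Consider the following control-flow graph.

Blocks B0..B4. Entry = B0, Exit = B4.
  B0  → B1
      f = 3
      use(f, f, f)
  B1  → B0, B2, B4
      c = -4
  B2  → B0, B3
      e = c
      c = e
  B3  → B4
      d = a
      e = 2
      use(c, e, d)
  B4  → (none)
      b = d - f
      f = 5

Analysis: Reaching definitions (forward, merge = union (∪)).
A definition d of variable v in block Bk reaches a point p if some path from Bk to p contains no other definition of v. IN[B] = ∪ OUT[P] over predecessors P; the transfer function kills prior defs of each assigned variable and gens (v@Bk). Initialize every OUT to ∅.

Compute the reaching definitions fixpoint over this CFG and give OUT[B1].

Converged values:
  B0:   IN={c@B1, c@B2, e@B2, f@B0}   OUT={c@B1, c@B2, e@B2, f@B0}
  B1:   IN={c@B1, c@B2, e@B2, f@B0}   OUT={c@B1, e@B2, f@B0}
  B2:   IN={c@B1, e@B2, f@B0}   OUT={c@B2, e@B2, f@B0}
  B3:   IN={c@B2, e@B2, f@B0}   OUT={c@B2, d@B3, e@B3, f@B0}
  B4:   IN={c@B1, c@B2, d@B3, e@B2, e@B3, f@B0}   OUT={b@B4, c@B1, c@B2, d@B3, e@B2, e@B3, f@B4}

Merge at B1: IN[B1] = OUT[B0] = {c@B1, c@B2, e@B2, f@B0}
Applying B1's transfer function to that IN value gives OUT[B1] (row B1 above).

Answer: {c@B1, e@B2, f@B0}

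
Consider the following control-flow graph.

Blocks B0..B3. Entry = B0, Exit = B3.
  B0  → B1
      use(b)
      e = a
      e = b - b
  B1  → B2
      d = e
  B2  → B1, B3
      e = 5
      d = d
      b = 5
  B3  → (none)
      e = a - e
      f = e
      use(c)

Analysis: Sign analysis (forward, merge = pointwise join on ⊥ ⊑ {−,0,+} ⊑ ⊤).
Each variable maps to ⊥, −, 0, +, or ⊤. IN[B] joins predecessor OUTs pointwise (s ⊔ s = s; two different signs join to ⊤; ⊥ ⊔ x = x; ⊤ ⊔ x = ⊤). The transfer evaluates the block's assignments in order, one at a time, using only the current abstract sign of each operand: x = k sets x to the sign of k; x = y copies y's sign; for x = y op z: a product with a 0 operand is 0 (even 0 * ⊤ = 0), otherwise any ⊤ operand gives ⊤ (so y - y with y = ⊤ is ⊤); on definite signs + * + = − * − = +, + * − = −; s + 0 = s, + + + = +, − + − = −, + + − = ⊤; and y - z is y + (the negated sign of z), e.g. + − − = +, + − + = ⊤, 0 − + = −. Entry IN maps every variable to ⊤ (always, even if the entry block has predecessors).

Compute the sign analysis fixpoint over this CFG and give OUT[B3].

Answer: {a: ⊤, b: +, c: ⊤, d: ⊤, e: ⊤, f: ⊤}

Trace:
Per-block solution:
  B0: | IN=(all ⊤) | OUT=(all ⊤)
  B1: | IN=(all ⊤) | OUT=(all ⊤)
  B2: | IN=(all ⊤) | OUT={b:+, e:+; rest ⊤}
  B3: | IN={b:+, e:+; rest ⊤} | OUT={b:+; rest ⊤}

Merge at B3: IN[B3] = OUT[B2] = {a: ⊤, b: +, c: ⊤, d: ⊤, e: +, f: ⊤}
Applying B3's transfer function to that IN value gives OUT[B3] (row B3 above).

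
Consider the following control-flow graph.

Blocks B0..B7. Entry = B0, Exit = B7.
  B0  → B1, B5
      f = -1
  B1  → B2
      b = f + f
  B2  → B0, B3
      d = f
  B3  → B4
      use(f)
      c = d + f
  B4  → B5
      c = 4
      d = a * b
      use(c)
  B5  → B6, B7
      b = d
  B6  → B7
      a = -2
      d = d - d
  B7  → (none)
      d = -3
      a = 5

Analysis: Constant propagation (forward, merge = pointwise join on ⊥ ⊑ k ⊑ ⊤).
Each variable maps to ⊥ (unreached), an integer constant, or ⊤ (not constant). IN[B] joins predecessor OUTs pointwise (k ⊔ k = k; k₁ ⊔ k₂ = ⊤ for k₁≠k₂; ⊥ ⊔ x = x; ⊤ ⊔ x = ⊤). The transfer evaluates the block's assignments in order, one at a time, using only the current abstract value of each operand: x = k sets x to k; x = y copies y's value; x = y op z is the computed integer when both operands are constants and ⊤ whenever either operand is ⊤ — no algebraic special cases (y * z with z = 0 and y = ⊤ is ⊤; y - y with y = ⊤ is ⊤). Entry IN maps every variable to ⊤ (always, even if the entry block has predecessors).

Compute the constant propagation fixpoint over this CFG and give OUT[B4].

Converged values:
  B0: | IN=(all ⊤) | OUT={f:-1; rest ⊤}
  B1: | IN={f:-1; rest ⊤} | OUT={b:-2, f:-1; rest ⊤}
  B2: | IN={b:-2, f:-1; rest ⊤} | OUT={b:-2, d:-1, f:-1; rest ⊤}
  B3: | IN={b:-2, d:-1, f:-1; rest ⊤} | OUT={b:-2, c:-2, d:-1, f:-1; rest ⊤}
  B4: | IN={b:-2, c:-2, d:-1, f:-1; rest ⊤} | OUT={b:-2, c:4, f:-1; rest ⊤}
  B5: | IN={f:-1; rest ⊤} | OUT={f:-1; rest ⊤}
  B6: | IN={f:-1; rest ⊤} | OUT={a:-2, f:-1; rest ⊤}
  B7: | IN={f:-1; rest ⊤} | OUT={a:5, d:-3, f:-1; rest ⊤}

Merge at B4: IN[B4] = OUT[B3] = {a: ⊤, b: -2, c: -2, d: -1, e: ⊤, f: -1}
Applying B4's transfer function to that IN value gives OUT[B4] (row B4 above).

Answer: {a: ⊤, b: -2, c: 4, d: ⊤, e: ⊤, f: -1}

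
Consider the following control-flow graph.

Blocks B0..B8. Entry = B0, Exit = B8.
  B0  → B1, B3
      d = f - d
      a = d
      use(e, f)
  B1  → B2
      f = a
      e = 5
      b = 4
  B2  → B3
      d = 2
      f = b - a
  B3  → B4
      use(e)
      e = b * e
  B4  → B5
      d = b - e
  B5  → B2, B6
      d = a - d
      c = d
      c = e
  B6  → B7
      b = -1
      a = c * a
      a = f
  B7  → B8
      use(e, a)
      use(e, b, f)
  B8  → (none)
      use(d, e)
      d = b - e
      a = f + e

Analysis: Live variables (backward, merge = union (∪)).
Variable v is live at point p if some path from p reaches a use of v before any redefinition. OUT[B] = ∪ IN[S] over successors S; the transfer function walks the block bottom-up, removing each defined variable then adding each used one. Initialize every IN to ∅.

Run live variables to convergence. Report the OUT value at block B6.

Fixpoint table:
  B0:   IN={b, d, e, f}   OUT={a, b, e, f}
  B1:   IN={a}   OUT={a, b, e}
  B2:   IN={a, b, e}   OUT={a, b, e, f}
  B3:   IN={a, b, e, f}   OUT={a, b, e, f}
  B4:   IN={a, b, e, f}   OUT={a, b, d, e, f}
  B5:   IN={a, b, d, e, f}   OUT={a, b, c, d, e, f}
  B6:   IN={a, c, d, e, f}   OUT={a, b, d, e, f}
  B7:   IN={a, b, d, e, f}   OUT={b, d, e, f}
  B8:   IN={b, d, e, f}   OUT={}

Merge at B6: OUT[B6] = IN[B7] = {a, b, d, e, f}

Answer: {a, b, d, e, f}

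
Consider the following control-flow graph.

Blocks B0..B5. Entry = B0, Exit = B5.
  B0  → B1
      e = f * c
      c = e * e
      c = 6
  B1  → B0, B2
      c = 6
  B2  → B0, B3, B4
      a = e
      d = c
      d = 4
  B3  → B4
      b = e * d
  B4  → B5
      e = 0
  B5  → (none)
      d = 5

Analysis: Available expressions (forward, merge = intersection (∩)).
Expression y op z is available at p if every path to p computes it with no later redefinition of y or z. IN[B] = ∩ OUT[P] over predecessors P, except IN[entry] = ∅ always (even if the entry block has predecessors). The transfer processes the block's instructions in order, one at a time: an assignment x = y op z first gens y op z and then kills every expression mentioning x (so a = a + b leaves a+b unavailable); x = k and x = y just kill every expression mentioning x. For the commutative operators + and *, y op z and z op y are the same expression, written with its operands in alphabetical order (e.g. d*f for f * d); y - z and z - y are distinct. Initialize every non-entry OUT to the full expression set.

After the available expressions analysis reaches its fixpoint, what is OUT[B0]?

Per-block solution:
  B0:   IN={}   OUT={e*e}
  B1:   IN={e*e}   OUT={e*e}
  B2:   IN={e*e}   OUT={e*e}
  B3:   IN={e*e}   OUT={d*e, e*e}
  B4:   IN={e*e}   OUT={}
  B5:   IN={}   OUT={}

Merge at B0 (entry node, so the boundary value {} is joined with the incoming edge(s)): IN[B0] = {} ∩ OUT[B1] ∩ OUT[B2] = {}
Applying B0's transfer function to that IN value gives OUT[B0] (row B0 above).

Answer: {e*e}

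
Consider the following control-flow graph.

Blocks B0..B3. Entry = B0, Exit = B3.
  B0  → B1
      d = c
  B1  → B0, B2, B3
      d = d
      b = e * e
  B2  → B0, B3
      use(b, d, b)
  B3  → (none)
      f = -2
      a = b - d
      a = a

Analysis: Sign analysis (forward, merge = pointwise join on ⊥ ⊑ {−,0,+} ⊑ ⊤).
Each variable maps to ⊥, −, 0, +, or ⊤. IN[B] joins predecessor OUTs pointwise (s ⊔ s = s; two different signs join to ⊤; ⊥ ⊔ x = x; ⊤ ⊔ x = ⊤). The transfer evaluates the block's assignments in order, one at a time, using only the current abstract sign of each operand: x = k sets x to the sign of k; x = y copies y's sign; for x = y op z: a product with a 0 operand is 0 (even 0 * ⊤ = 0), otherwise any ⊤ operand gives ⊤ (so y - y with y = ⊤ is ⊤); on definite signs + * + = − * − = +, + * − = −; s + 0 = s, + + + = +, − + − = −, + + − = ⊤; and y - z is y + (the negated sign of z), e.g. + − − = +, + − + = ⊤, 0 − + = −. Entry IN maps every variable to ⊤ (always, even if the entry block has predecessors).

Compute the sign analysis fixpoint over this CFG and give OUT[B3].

Answer: {a: ⊤, b: ⊤, c: ⊤, d: ⊤, e: ⊤, f: -}

Derivation:
Per-block solution:
  B0: | IN=(all ⊤) | OUT=(all ⊤)
  B1: | IN=(all ⊤) | OUT=(all ⊤)
  B2: | IN=(all ⊤) | OUT=(all ⊤)
  B3: | IN=(all ⊤) | OUT={f:-; rest ⊤}

Merge at B3: IN[B3] = OUT[B1] ⊔ OUT[B2] = {a: ⊤, b: ⊤, c: ⊤, d: ⊤, e: ⊤, f: ⊤}
Applying B3's transfer function to that IN value gives OUT[B3] (row B3 above).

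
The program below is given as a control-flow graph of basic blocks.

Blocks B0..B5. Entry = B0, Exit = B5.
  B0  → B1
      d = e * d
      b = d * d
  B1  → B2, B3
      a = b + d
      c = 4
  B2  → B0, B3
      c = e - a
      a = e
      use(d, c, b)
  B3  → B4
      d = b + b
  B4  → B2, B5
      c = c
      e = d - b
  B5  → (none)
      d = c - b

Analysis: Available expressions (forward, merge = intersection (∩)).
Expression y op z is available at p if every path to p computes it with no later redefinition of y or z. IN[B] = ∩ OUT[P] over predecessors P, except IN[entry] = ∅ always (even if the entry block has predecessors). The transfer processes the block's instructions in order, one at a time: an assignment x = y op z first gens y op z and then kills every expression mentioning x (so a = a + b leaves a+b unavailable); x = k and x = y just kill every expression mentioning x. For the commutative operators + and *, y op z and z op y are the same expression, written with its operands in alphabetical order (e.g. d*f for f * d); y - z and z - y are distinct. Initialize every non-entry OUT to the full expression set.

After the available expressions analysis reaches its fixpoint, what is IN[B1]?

Converged values:
  B0: | IN={} | OUT={d*d}
  B1: | IN={d*d} | OUT={b+d, d*d}
  B2: | IN={} | OUT={}
  B3: | IN={} | OUT={b+b}
  B4: | IN={b+b} | OUT={b+b, d-b}
  B5: | IN={b+b, d-b} | OUT={b+b, c-b}

Merge at B1: IN[B1] = OUT[B0] = {d*d}

Answer: {d*d}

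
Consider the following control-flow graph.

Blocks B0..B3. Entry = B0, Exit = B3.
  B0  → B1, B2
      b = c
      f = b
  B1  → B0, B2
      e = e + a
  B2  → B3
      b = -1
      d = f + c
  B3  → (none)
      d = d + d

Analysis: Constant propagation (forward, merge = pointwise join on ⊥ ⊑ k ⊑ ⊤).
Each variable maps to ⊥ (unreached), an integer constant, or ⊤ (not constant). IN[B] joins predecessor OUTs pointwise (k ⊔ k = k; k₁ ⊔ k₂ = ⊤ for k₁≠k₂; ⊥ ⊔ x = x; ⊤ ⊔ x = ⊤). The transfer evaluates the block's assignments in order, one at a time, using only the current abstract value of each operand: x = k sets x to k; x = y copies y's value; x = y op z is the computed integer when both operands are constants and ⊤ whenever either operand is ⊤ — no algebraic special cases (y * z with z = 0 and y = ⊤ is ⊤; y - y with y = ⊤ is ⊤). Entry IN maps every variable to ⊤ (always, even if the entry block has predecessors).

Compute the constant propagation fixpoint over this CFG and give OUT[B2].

Answer: {a: ⊤, b: -1, c: ⊤, d: ⊤, e: ⊤, f: ⊤}

Derivation:
Fixpoint table:
  B0: | IN=(all ⊤) | OUT=(all ⊤)
  B1: | IN=(all ⊤) | OUT=(all ⊤)
  B2: | IN=(all ⊤) | OUT={b:-1; rest ⊤}
  B3: | IN={b:-1; rest ⊤} | OUT={b:-1; rest ⊤}

Merge at B2: IN[B2] = OUT[B0] ⊔ OUT[B1] = {a: ⊤, b: ⊤, c: ⊤, d: ⊤, e: ⊤, f: ⊤}
Applying B2's transfer function to that IN value gives OUT[B2] (row B2 above).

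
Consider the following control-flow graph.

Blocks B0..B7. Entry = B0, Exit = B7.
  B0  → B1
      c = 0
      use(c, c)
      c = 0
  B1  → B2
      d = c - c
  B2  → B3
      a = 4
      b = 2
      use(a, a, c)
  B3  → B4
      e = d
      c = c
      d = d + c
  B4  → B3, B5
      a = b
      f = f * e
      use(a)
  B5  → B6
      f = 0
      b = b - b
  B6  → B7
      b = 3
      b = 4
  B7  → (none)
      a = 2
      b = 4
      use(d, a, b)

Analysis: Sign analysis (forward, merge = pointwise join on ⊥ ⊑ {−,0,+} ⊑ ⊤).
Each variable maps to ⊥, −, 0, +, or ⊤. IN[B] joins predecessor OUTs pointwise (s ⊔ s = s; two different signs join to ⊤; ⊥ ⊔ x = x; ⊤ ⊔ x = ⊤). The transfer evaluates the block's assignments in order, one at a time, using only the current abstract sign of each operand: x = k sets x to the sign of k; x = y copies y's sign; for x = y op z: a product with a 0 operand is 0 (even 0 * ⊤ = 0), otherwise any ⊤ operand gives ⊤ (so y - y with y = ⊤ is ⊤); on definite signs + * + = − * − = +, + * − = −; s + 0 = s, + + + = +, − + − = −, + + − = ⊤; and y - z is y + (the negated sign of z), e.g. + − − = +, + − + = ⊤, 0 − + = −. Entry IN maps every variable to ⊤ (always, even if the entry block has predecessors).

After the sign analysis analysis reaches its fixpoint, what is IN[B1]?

Per-block solution:
  B0:   IN=(all ⊤)   OUT={c:0; rest ⊤}
  B1:   IN={c:0; rest ⊤}   OUT={c:0, d:0; rest ⊤}
  B2:   IN={c:0, d:0; rest ⊤}   OUT={a:+, b:+, c:0, d:0; rest ⊤}
  B3:   IN={a:+, b:+, c:0, d:0; rest ⊤}   OUT={a:+, b:+, c:0, d:0, e:0; rest ⊤}
  B4:   IN={a:+, b:+, c:0, d:0, e:0; rest ⊤}   OUT={a:+, b:+, c:0, d:0, e:0, f:0; rest ⊤}
  B5:   IN={a:+, b:+, c:0, d:0, e:0, f:0; rest ⊤}   OUT={a:+, c:0, d:0, e:0, f:0; rest ⊤}
  B6:   IN={a:+, c:0, d:0, e:0, f:0; rest ⊤}   OUT={a:+, b:+, c:0, d:0, e:0, f:0; rest ⊤}
  B7:   IN={a:+, b:+, c:0, d:0, e:0, f:0; rest ⊤}   OUT={a:+, b:+, c:0, d:0, e:0, f:0; rest ⊤}

Merge at B1: IN[B1] = OUT[B0] = {a: ⊤, b: ⊤, c: 0, d: ⊤, e: ⊤, f: ⊤}

Answer: {a: ⊤, b: ⊤, c: 0, d: ⊤, e: ⊤, f: ⊤}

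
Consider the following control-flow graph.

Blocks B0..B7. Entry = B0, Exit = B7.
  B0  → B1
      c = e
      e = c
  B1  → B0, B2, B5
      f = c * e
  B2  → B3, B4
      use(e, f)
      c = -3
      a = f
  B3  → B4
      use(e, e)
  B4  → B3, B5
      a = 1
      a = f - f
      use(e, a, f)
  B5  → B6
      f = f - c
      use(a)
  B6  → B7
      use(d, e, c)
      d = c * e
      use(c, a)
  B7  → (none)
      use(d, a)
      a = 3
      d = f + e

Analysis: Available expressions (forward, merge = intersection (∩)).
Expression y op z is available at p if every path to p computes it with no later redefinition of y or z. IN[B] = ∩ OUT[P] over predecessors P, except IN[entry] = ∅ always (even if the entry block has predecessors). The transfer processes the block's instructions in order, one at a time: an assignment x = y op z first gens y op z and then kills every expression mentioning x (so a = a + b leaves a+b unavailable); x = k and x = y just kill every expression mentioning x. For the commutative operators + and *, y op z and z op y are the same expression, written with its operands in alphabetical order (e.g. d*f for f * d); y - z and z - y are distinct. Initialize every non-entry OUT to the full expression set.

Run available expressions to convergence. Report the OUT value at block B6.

Per-block solution:
  B0: | IN={} | OUT={}
  B1: | IN={} | OUT={c*e}
  B2: | IN={c*e} | OUT={}
  B3: | IN={} | OUT={}
  B4: | IN={} | OUT={f-f}
  B5: | IN={} | OUT={}
  B6: | IN={} | OUT={c*e}
  B7: | IN={c*e} | OUT={c*e, e+f}

Merge at B6: IN[B6] = OUT[B5] = {}
Applying B6's transfer function to that IN value gives OUT[B6] (row B6 above).

Answer: {c*e}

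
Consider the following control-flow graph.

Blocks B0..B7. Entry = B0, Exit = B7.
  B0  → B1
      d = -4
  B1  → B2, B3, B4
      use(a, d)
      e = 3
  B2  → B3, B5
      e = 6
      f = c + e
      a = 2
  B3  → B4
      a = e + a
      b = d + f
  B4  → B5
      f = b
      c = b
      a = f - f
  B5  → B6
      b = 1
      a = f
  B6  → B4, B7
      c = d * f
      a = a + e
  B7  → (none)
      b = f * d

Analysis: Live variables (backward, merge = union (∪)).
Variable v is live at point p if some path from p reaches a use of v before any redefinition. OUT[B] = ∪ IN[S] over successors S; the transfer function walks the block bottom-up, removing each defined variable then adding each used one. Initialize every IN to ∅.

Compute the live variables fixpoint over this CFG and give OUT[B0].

Answer: {a, b, c, d, f}

Working:
Per-block solution:
  B0:   IN={a, b, c, f}   OUT={a, b, c, d, f}
  B1:   IN={a, b, c, d, f}   OUT={a, b, c, d, e, f}
  B2:   IN={c, d}   OUT={a, d, e, f}
  B3:   IN={a, d, e, f}   OUT={b, d, e}
  B4:   IN={b, d, e}   OUT={d, e, f}
  B5:   IN={d, e, f}   OUT={a, b, d, e, f}
  B6:   IN={a, b, d, e, f}   OUT={b, d, e, f}
  B7:   IN={d, f}   OUT={}

Merge at B0: OUT[B0] = IN[B1] = {a, b, c, d, f}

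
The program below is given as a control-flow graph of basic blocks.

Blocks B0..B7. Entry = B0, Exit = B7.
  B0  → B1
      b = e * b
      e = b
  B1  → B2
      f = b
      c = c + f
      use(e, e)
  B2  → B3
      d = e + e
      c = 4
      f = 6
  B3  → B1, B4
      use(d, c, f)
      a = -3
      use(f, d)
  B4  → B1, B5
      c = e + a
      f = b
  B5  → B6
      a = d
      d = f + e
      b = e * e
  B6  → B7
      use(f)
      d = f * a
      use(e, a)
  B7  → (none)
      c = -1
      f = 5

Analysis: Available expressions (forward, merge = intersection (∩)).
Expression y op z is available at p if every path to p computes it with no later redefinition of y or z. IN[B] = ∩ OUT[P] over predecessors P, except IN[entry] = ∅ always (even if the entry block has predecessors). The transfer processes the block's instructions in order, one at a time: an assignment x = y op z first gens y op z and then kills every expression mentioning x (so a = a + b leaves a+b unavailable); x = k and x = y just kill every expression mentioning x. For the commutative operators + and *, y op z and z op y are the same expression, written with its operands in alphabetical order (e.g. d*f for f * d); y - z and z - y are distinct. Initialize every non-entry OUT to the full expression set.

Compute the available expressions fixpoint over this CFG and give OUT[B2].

Answer: {e+e}

Derivation:
Fixpoint table:
  B0:  IN={}  OUT={}
  B1:  IN={}  OUT={}
  B2:  IN={}  OUT={e+e}
  B3:  IN={e+e}  OUT={e+e}
  B4:  IN={e+e}  OUT={a+e, e+e}
  B5:  IN={a+e, e+e}  OUT={e*e, e+e, e+f}
  B6:  IN={e*e, e+e, e+f}  OUT={a*f, e*e, e+e, e+f}
  B7:  IN={a*f, e*e, e+e, e+f}  OUT={e*e, e+e}

Merge at B2: IN[B2] = OUT[B1] = {}
Applying B2's transfer function to that IN value gives OUT[B2] (row B2 above).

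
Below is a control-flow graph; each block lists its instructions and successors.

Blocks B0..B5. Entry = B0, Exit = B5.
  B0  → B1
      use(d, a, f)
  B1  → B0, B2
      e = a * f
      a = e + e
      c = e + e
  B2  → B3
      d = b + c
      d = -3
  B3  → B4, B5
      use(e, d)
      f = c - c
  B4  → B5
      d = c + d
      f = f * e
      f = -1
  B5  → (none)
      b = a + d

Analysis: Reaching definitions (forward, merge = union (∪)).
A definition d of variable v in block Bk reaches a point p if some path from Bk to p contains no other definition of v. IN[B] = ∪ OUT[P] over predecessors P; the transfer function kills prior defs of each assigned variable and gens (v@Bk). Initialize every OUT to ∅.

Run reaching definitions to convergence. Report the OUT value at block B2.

Converged values:
  B0:  IN={a@B1, c@B1, e@B1}  OUT={a@B1, c@B1, e@B1}
  B1:  IN={a@B1, c@B1, e@B1}  OUT={a@B1, c@B1, e@B1}
  B2:  IN={a@B1, c@B1, e@B1}  OUT={a@B1, c@B1, d@B2, e@B1}
  B3:  IN={a@B1, c@B1, d@B2, e@B1}  OUT={a@B1, c@B1, d@B2, e@B1, f@B3}
  B4:  IN={a@B1, c@B1, d@B2, e@B1, f@B3}  OUT={a@B1, c@B1, d@B4, e@B1, f@B4}
  B5:  IN={a@B1, c@B1, d@B2, d@B4, e@B1, f@B3, f@B4}  OUT={a@B1, b@B5, c@B1, d@B2, d@B4, e@B1, f@B3, f@B4}

Merge at B2: IN[B2] = OUT[B1] = {a@B1, c@B1, e@B1}
Applying B2's transfer function to that IN value gives OUT[B2] (row B2 above).

Answer: {a@B1, c@B1, d@B2, e@B1}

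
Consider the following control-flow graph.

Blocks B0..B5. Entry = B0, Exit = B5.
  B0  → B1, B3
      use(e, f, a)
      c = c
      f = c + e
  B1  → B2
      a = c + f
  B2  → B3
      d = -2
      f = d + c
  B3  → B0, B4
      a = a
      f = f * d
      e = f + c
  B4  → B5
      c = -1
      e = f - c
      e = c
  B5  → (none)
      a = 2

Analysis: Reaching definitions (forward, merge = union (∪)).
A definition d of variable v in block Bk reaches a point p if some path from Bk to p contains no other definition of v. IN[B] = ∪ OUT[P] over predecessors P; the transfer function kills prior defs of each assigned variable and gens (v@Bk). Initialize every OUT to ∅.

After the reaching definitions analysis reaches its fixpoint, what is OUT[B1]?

Answer: {a@B1, c@B0, d@B2, e@B3, f@B0}

Working:
Per-block solution:
  B0:  IN={a@B3, c@B0, d@B2, e@B3, f@B3}  OUT={a@B3, c@B0, d@B2, e@B3, f@B0}
  B1:  IN={a@B3, c@B0, d@B2, e@B3, f@B0}  OUT={a@B1, c@B0, d@B2, e@B3, f@B0}
  B2:  IN={a@B1, c@B0, d@B2, e@B3, f@B0}  OUT={a@B1, c@B0, d@B2, e@B3, f@B2}
  B3:  IN={a@B1, a@B3, c@B0, d@B2, e@B3, f@B0, f@B2}  OUT={a@B3, c@B0, d@B2, e@B3, f@B3}
  B4:  IN={a@B3, c@B0, d@B2, e@B3, f@B3}  OUT={a@B3, c@B4, d@B2, e@B4, f@B3}
  B5:  IN={a@B3, c@B4, d@B2, e@B4, f@B3}  OUT={a@B5, c@B4, d@B2, e@B4, f@B3}

Merge at B1: IN[B1] = OUT[B0] = {a@B3, c@B0, d@B2, e@B3, f@B0}
Applying B1's transfer function to that IN value gives OUT[B1] (row B1 above).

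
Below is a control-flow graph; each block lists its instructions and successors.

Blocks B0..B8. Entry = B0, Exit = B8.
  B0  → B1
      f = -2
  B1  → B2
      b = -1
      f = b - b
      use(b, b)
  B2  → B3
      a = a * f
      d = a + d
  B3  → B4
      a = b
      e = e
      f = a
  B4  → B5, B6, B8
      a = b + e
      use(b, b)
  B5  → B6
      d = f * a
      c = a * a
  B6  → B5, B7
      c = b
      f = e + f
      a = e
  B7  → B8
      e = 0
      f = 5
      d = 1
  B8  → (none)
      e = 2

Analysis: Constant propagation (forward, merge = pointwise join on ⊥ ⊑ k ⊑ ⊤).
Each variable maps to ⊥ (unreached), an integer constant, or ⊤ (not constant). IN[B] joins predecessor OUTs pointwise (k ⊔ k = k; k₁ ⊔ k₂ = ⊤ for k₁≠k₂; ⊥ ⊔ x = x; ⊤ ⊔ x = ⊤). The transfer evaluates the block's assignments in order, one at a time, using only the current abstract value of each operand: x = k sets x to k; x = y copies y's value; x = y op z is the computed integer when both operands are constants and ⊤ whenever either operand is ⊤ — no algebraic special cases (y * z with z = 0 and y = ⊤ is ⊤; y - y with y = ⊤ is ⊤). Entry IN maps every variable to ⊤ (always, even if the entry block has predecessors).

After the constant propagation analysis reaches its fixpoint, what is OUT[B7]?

Answer: {a: ⊤, b: -1, c: -1, d: 1, e: 0, f: 5}

Trace:
Fixpoint table:
  B0:  IN=(all ⊤)  OUT={f:-2; rest ⊤}
  B1:  IN={f:-2; rest ⊤}  OUT={b:-1, f:0; rest ⊤}
  B2:  IN={b:-1, f:0; rest ⊤}  OUT={b:-1, f:0; rest ⊤}
  B3:  IN={b:-1, f:0; rest ⊤}  OUT={a:-1, b:-1, f:-1; rest ⊤}
  B4:  IN={a:-1, b:-1, f:-1; rest ⊤}  OUT={b:-1, f:-1; rest ⊤}
  B5:  IN={b:-1; rest ⊤}  OUT={b:-1; rest ⊤}
  B6:  IN={b:-1; rest ⊤}  OUT={b:-1, c:-1; rest ⊤}
  B7:  IN={b:-1, c:-1; rest ⊤}  OUT={b:-1, c:-1, d:1, e:0, f:5; rest ⊤}
  B8:  IN={b:-1; rest ⊤}  OUT={b:-1, e:2; rest ⊤}

Merge at B7: IN[B7] = OUT[B6] = {a: ⊤, b: -1, c: -1, d: ⊤, e: ⊤, f: ⊤}
Applying B7's transfer function to that IN value gives OUT[B7] (row B7 above).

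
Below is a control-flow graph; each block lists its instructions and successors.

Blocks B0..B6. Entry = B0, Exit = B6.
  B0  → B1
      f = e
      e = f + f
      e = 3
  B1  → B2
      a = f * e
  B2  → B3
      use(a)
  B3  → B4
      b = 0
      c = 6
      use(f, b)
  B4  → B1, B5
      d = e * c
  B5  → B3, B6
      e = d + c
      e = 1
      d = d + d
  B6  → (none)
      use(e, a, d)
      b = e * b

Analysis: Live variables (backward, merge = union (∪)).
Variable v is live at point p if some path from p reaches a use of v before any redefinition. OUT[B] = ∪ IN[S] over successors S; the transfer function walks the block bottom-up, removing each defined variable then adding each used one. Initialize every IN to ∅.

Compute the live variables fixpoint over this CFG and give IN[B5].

Per-block solution:
  B0:   IN={e}   OUT={e, f}
  B1:   IN={e, f}   OUT={a, e, f}
  B2:   IN={a, e, f}   OUT={a, e, f}
  B3:   IN={a, e, f}   OUT={a, b, c, e, f}
  B4:   IN={a, b, c, e, f}   OUT={a, b, c, d, e, f}
  B5:   IN={a, b, c, d, f}   OUT={a, b, d, e, f}
  B6:   IN={a, b, d, e}   OUT={}

Merge at B5: OUT[B5] = IN[B3] ⊔ IN[B6] = {a, b, d, e, f}
Applying B5's transfer function to that OUT value gives IN[B5] (row B5 above).

Answer: {a, b, c, d, f}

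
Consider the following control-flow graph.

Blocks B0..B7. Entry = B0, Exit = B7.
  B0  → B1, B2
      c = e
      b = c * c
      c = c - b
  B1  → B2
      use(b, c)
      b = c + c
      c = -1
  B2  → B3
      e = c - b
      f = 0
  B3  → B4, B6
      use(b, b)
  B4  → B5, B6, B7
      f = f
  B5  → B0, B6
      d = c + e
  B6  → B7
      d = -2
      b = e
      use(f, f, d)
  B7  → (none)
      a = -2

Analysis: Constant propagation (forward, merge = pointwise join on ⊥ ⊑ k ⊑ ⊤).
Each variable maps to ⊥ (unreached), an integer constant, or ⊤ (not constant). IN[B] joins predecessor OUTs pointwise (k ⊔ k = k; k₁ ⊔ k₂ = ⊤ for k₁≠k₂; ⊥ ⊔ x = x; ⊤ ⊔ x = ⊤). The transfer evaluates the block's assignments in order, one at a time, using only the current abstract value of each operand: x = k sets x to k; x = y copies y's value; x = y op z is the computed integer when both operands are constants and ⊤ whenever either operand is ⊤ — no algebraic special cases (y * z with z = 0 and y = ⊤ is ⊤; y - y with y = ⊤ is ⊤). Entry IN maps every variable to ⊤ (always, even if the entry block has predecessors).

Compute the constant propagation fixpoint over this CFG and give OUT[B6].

Fixpoint table:
  B0:   IN=(all ⊤)   OUT=(all ⊤)
  B1:   IN=(all ⊤)   OUT={c:-1; rest ⊤}
  B2:   IN=(all ⊤)   OUT={f:0; rest ⊤}
  B3:   IN={f:0; rest ⊤}   OUT={f:0; rest ⊤}
  B4:   IN={f:0; rest ⊤}   OUT={f:0; rest ⊤}
  B5:   IN={f:0; rest ⊤}   OUT={f:0; rest ⊤}
  B6:   IN={f:0; rest ⊤}   OUT={d:-2, f:0; rest ⊤}
  B7:   IN={f:0; rest ⊤}   OUT={a:-2, f:0; rest ⊤}

Merge at B6: IN[B6] = OUT[B3] ⊔ OUT[B4] ⊔ OUT[B5] = {a: ⊤, b: ⊤, c: ⊤, d: ⊤, e: ⊤, f: 0}
Applying B6's transfer function to that IN value gives OUT[B6] (row B6 above).

Answer: {a: ⊤, b: ⊤, c: ⊤, d: -2, e: ⊤, f: 0}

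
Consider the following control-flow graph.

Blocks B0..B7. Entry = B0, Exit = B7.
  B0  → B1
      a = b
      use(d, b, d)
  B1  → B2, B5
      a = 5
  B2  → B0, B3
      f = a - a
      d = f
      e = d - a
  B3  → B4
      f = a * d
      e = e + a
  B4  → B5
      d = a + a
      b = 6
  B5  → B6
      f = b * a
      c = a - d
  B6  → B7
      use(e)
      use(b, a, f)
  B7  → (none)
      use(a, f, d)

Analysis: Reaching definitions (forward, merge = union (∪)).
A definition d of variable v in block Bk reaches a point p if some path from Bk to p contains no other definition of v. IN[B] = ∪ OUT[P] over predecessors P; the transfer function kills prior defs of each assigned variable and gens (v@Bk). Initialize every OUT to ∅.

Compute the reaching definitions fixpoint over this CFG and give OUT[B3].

Fixpoint table:
  B0: | IN={a@B1, d@B2, e@B2, f@B2} | OUT={a@B0, d@B2, e@B2, f@B2}
  B1: | IN={a@B0, d@B2, e@B2, f@B2} | OUT={a@B1, d@B2, e@B2, f@B2}
  B2: | IN={a@B1, d@B2, e@B2, f@B2} | OUT={a@B1, d@B2, e@B2, f@B2}
  B3: | IN={a@B1, d@B2, e@B2, f@B2} | OUT={a@B1, d@B2, e@B3, f@B3}
  B4: | IN={a@B1, d@B2, e@B3, f@B3} | OUT={a@B1, b@B4, d@B4, e@B3, f@B3}
  B5: | IN={a@B1, b@B4, d@B2, d@B4, e@B2, e@B3, f@B2, f@B3} | OUT={a@B1, b@B4, c@B5, d@B2, d@B4, e@B2, e@B3, f@B5}
  B6: | IN={a@B1, b@B4, c@B5, d@B2, d@B4, e@B2, e@B3, f@B5} | OUT={a@B1, b@B4, c@B5, d@B2, d@B4, e@B2, e@B3, f@B5}
  B7: | IN={a@B1, b@B4, c@B5, d@B2, d@B4, e@B2, e@B3, f@B5} | OUT={a@B1, b@B4, c@B5, d@B2, d@B4, e@B2, e@B3, f@B5}

Merge at B3: IN[B3] = OUT[B2] = {a@B1, d@B2, e@B2, f@B2}
Applying B3's transfer function to that IN value gives OUT[B3] (row B3 above).

Answer: {a@B1, d@B2, e@B3, f@B3}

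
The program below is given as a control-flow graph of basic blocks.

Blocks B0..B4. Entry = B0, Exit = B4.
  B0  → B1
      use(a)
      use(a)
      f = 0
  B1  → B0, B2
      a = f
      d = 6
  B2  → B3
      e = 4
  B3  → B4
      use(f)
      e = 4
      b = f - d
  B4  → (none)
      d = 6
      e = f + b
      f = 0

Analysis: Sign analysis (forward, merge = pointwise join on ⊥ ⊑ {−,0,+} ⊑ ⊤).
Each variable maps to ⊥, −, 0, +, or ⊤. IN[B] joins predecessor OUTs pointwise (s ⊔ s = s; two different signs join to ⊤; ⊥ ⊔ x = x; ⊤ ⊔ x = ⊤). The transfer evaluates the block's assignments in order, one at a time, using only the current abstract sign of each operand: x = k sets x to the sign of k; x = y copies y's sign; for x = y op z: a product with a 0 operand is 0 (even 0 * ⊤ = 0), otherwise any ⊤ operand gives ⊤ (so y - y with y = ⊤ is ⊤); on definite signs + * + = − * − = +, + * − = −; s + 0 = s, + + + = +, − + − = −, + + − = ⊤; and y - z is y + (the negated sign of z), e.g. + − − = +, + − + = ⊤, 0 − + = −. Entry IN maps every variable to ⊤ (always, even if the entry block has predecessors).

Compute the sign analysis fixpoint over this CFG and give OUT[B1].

Fixpoint table:
  B0:   IN=(all ⊤)   OUT={f:0; rest ⊤}
  B1:   IN={f:0; rest ⊤}   OUT={a:0, d:+, f:0; rest ⊤}
  B2:   IN={a:0, d:+, f:0; rest ⊤}   OUT={a:0, d:+, e:+, f:0; rest ⊤}
  B3:   IN={a:0, d:+, e:+, f:0; rest ⊤}   OUT={a:0, b:-, d:+, e:+, f:0; rest ⊤}
  B4:   IN={a:0, b:-, d:+, e:+, f:0; rest ⊤}   OUT={a:0, b:-, d:+, e:-, f:0; rest ⊤}

Merge at B1: IN[B1] = OUT[B0] = {a: ⊤, b: ⊤, c: ⊤, d: ⊤, e: ⊤, f: 0}
Applying B1's transfer function to that IN value gives OUT[B1] (row B1 above).

Answer: {a: 0, b: ⊤, c: ⊤, d: +, e: ⊤, f: 0}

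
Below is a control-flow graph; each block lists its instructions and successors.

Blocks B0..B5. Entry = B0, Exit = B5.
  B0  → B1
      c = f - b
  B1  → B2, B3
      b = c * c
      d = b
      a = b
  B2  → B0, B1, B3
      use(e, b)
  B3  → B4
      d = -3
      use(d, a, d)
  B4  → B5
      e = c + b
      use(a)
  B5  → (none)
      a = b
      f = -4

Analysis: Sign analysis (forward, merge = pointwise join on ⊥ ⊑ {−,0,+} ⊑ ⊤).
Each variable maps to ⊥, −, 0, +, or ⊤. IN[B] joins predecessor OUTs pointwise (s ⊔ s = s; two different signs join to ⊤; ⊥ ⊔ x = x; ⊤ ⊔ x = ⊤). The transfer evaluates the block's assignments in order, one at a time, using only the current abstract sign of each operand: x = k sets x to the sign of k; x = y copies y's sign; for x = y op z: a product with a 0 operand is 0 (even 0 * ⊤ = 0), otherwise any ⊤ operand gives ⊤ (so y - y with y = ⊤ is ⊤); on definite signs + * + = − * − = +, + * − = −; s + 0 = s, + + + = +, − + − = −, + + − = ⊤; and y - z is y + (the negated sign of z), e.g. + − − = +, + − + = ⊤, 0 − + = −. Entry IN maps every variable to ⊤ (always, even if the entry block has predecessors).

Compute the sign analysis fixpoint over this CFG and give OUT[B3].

Fixpoint table:
  B0:   IN=(all ⊤)   OUT=(all ⊤)
  B1:   IN=(all ⊤)   OUT=(all ⊤)
  B2:   IN=(all ⊤)   OUT=(all ⊤)
  B3:   IN=(all ⊤)   OUT={d:-; rest ⊤}
  B4:   IN={d:-; rest ⊤}   OUT={d:-; rest ⊤}
  B5:   IN={d:-; rest ⊤}   OUT={d:-, f:-; rest ⊤}

Merge at B3: IN[B3] = OUT[B1] ⊔ OUT[B2] = {a: ⊤, b: ⊤, c: ⊤, d: ⊤, e: ⊤, f: ⊤}
Applying B3's transfer function to that IN value gives OUT[B3] (row B3 above).

Answer: {a: ⊤, b: ⊤, c: ⊤, d: -, e: ⊤, f: ⊤}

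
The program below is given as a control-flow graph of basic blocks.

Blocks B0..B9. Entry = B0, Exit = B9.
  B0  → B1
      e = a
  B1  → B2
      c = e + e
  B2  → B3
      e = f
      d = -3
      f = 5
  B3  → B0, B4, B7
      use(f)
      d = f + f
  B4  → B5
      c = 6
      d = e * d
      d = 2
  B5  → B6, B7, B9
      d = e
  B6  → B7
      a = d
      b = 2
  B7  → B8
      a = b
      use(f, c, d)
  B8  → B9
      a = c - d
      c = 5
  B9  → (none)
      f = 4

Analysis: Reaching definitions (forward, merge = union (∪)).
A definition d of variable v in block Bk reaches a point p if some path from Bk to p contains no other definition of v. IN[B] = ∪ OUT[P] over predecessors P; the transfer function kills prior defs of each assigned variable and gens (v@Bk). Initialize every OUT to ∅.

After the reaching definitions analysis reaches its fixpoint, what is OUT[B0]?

Per-block solution:
  B0:   IN={c@B1, d@B3, e@B2, f@B2}   OUT={c@B1, d@B3, e@B0, f@B2}
  B1:   IN={c@B1, d@B3, e@B0, f@B2}   OUT={c@B1, d@B3, e@B0, f@B2}
  B2:   IN={c@B1, d@B3, e@B0, f@B2}   OUT={c@B1, d@B2, e@B2, f@B2}
  B3:   IN={c@B1, d@B2, e@B2, f@B2}   OUT={c@B1, d@B3, e@B2, f@B2}
  B4:   IN={c@B1, d@B3, e@B2, f@B2}   OUT={c@B4, d@B4, e@B2, f@B2}
  B5:   IN={c@B4, d@B4, e@B2, f@B2}   OUT={c@B4, d@B5, e@B2, f@B2}
  B6:   IN={c@B4, d@B5, e@B2, f@B2}   OUT={a@B6, b@B6, c@B4, d@B5, e@B2, f@B2}
  B7:   IN={a@B6, b@B6, c@B1, c@B4, d@B3, d@B5, e@B2, f@B2}   OUT={a@B7, b@B6, c@B1, c@B4, d@B3, d@B5, e@B2, f@B2}
  B8:   IN={a@B7, b@B6, c@B1, c@B4, d@B3, d@B5, e@B2, f@B2}   OUT={a@B8, b@B6, c@B8, d@B3, d@B5, e@B2, f@B2}
  B9:   IN={a@B8, b@B6, c@B4, c@B8, d@B3, d@B5, e@B2, f@B2}   OUT={a@B8, b@B6, c@B4, c@B8, d@B3, d@B5, e@B2, f@B9}

Merge at B0 (entry node, so the boundary value {} is joined with the incoming edge(s)): IN[B0] = {} ⊔ OUT[B3] = {c@B1, d@B3, e@B2, f@B2}
Applying B0's transfer function to that IN value gives OUT[B0] (row B0 above).

Answer: {c@B1, d@B3, e@B0, f@B2}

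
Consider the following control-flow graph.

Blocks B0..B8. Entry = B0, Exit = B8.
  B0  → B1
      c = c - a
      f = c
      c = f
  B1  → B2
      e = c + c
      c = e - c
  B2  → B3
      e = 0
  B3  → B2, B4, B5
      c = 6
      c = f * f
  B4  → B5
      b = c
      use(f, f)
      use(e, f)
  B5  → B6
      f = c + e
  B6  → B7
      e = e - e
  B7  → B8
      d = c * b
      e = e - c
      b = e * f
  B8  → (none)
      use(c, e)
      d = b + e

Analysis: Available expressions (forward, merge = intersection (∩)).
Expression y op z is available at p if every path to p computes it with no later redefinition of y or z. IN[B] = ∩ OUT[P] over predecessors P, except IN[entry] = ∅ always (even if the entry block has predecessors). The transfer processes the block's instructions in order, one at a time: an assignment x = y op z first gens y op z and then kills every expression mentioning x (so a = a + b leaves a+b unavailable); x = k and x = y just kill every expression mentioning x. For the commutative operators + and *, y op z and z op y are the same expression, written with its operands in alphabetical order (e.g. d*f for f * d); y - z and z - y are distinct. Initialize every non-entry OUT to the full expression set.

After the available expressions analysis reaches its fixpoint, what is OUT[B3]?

Fixpoint table:
  B0:   IN={}   OUT={}
  B1:   IN={}   OUT={}
  B2:   IN={}   OUT={}
  B3:   IN={}   OUT={f*f}
  B4:   IN={f*f}   OUT={f*f}
  B5:   IN={f*f}   OUT={c+e}
  B6:   IN={c+e}   OUT={}
  B7:   IN={}   OUT={e*f}
  B8:   IN={e*f}   OUT={b+e, e*f}

Merge at B3: IN[B3] = OUT[B2] = {}
Applying B3's transfer function to that IN value gives OUT[B3] (row B3 above).

Answer: {f*f}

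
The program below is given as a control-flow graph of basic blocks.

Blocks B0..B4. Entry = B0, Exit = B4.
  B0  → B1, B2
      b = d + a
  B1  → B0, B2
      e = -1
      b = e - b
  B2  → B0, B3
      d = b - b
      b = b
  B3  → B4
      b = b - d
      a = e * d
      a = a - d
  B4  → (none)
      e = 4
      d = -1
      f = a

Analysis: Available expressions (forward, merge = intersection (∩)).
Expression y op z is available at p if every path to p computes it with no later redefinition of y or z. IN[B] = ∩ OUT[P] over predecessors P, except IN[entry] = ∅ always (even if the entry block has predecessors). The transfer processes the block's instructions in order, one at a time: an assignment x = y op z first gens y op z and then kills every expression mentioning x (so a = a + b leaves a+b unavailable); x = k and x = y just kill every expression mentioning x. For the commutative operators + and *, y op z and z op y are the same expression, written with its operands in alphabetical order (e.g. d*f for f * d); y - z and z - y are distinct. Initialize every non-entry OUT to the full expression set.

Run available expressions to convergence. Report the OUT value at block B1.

Per-block solution:
  B0: | IN={} | OUT={a+d}
  B1: | IN={a+d} | OUT={a+d}
  B2: | IN={a+d} | OUT={}
  B3: | IN={} | OUT={d*e}
  B4: | IN={d*e} | OUT={}

Merge at B1: IN[B1] = OUT[B0] = {a+d}
Applying B1's transfer function to that IN value gives OUT[B1] (row B1 above).

Answer: {a+d}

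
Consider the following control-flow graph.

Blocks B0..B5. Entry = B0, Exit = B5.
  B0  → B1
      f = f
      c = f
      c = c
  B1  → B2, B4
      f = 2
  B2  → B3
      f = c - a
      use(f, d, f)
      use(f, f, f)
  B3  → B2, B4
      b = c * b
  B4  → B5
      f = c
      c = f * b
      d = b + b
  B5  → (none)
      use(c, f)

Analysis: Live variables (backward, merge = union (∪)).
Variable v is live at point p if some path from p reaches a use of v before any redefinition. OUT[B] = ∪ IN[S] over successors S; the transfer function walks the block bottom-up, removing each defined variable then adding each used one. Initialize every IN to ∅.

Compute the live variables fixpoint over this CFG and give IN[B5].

Answer: {c, f}

Working:
Converged values:
  B0:   IN={a, b, d, f}   OUT={a, b, c, d}
  B1:   IN={a, b, c, d}   OUT={a, b, c, d}
  B2:   IN={a, b, c, d}   OUT={a, b, c, d}
  B3:   IN={a, b, c, d}   OUT={a, b, c, d}
  B4:   IN={b, c}   OUT={c, f}
  B5:   IN={c, f}   OUT={}

B5 is the boundary node: OUT[B5] = {}
Applying B5's transfer function to that OUT value gives IN[B5] (row B5 above).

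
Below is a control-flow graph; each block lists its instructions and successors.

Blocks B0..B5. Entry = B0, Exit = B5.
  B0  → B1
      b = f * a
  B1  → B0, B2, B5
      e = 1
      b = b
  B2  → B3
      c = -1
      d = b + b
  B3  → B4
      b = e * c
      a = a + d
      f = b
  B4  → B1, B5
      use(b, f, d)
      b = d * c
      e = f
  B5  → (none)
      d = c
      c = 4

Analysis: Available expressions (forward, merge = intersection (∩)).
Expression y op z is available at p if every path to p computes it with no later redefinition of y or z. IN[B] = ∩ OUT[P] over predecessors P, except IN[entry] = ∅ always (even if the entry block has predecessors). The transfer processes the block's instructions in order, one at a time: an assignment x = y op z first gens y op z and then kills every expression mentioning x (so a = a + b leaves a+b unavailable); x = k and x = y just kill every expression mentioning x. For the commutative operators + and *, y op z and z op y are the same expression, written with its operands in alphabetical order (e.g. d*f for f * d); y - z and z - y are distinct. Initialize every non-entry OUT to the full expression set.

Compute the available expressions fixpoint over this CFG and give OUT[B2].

Answer: {b+b}

Working:
Per-block solution:
  B0:   IN={}   OUT={a*f}
  B1:   IN={}   OUT={}
  B2:   IN={}   OUT={b+b}
  B3:   IN={b+b}   OUT={c*e}
  B4:   IN={c*e}   OUT={c*d}
  B5:   IN={}   OUT={}

Merge at B2: IN[B2] = OUT[B1] = {}
Applying B2's transfer function to that IN value gives OUT[B2] (row B2 above).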